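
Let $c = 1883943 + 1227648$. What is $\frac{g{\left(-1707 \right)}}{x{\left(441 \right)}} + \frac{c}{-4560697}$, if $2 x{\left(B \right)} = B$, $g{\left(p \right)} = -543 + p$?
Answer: $- \frac{2432816459}{223474153} \approx -10.886$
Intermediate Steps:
$x{\left(B \right)} = \frac{B}{2}$
$c = 3111591$
$\frac{g{\left(-1707 \right)}}{x{\left(441 \right)}} + \frac{c}{-4560697} = \frac{-543 - 1707}{\frac{1}{2} \cdot 441} + \frac{3111591}{-4560697} = - \frac{2250}{\frac{441}{2}} + 3111591 \left(- \frac{1}{4560697}\right) = \left(-2250\right) \frac{2}{441} - \frac{3111591}{4560697} = - \frac{500}{49} - \frac{3111591}{4560697} = - \frac{2432816459}{223474153}$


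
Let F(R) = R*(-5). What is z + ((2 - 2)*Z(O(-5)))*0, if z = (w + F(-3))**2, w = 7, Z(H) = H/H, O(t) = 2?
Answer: 484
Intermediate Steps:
Z(H) = 1
F(R) = -5*R
z = 484 (z = (7 - 5*(-3))**2 = (7 + 15)**2 = 22**2 = 484)
z + ((2 - 2)*Z(O(-5)))*0 = 484 + ((2 - 2)*1)*0 = 484 + (0*1)*0 = 484 + 0*0 = 484 + 0 = 484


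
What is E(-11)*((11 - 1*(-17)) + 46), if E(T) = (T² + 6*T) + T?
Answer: 3256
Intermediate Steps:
E(T) = T² + 7*T
E(-11)*((11 - 1*(-17)) + 46) = (-11*(7 - 11))*((11 - 1*(-17)) + 46) = (-11*(-4))*((11 + 17) + 46) = 44*(28 + 46) = 44*74 = 3256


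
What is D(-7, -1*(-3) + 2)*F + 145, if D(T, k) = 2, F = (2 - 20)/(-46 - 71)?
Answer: 1889/13 ≈ 145.31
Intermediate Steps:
F = 2/13 (F = -18/(-117) = -18*(-1/117) = 2/13 ≈ 0.15385)
D(-7, -1*(-3) + 2)*F + 145 = 2*(2/13) + 145 = 4/13 + 145 = 1889/13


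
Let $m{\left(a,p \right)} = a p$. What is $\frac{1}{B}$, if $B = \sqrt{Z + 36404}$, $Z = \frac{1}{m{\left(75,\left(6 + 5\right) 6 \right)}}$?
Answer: $\frac{15 \sqrt{3964395622}}{180199801} \approx 0.0052411$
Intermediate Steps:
$Z = \frac{1}{4950}$ ($Z = \frac{1}{75 \left(6 + 5\right) 6} = \frac{1}{75 \cdot 11 \cdot 6} = \frac{1}{75 \cdot 66} = \frac{1}{4950} \approx 0.00020202$)
$B = \frac{\sqrt{3964395622}}{330}$ ($B = \sqrt{\frac{1}{4950} + 36404} = \sqrt{\frac{180199801}{4950}} = \frac{\sqrt{3964395622}}{330} \approx 190.8$)
$\frac{1}{B} = \frac{1}{\frac{1}{330} \sqrt{3964395622}} = \frac{15 \sqrt{3964395622}}{180199801}$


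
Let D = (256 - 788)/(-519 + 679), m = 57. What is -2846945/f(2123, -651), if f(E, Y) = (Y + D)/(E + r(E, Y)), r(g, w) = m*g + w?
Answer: 13948094577400/26173 ≈ 5.3292e+8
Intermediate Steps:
D = -133/40 (D = -532/160 = -532*1/160 = -133/40 ≈ -3.3250)
r(g, w) = w + 57*g (r(g, w) = 57*g + w = w + 57*g)
f(E, Y) = (-133/40 + Y)/(Y + 58*E) (f(E, Y) = (Y - 133/40)/(E + (Y + 57*E)) = (-133/40 + Y)/(Y + 58*E))
-2846945/f(2123, -651) = -2846945*(-651 + 58*2123)/(-133/40 - 651) = -2846945/(-26173/40/(-651 + 123134)) = -2846945/(-26173/40/122483) = -2846945/((1/122483)*(-26173/40)) = -2846945/(-26173/4899320) = -2846945*(-4899320/26173) = 13948094577400/26173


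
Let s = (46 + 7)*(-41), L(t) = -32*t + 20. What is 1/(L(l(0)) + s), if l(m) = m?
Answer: -1/2153 ≈ -0.00046447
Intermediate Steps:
L(t) = 20 - 32*t
s = -2173 (s = 53*(-41) = -2173)
1/(L(l(0)) + s) = 1/((20 - 32*0) - 2173) = 1/((20 + 0) - 2173) = 1/(20 - 2173) = 1/(-2153) = -1/2153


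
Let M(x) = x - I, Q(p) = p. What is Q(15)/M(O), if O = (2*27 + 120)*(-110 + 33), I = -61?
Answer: -15/13337 ≈ -0.0011247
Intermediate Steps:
O = -13398 (O = (54 + 120)*(-77) = 174*(-77) = -13398)
M(x) = 61 + x (M(x) = x - 1*(-61) = x + 61 = 61 + x)
Q(15)/M(O) = 15/(61 - 13398) = 15/(-13337) = 15*(-1/13337) = -15/13337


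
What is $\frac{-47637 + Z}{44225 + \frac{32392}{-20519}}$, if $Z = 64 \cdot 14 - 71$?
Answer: $- \frac{320178476}{302473461} \approx -1.0585$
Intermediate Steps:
$Z = 825$ ($Z = 896 - 71 = 825$)
$\frac{-47637 + Z}{44225 + \frac{32392}{-20519}} = \frac{-47637 + 825}{44225 + \frac{32392}{-20519}} = - \frac{46812}{44225 + 32392 \left(- \frac{1}{20519}\right)} = - \frac{46812}{44225 - \frac{32392}{20519}} = - \frac{46812}{\frac{907420383}{20519}} = \left(-46812\right) \frac{20519}{907420383} = - \frac{320178476}{302473461}$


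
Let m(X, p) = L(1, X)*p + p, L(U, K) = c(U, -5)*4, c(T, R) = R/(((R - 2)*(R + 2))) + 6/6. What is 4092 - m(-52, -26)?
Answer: 88142/21 ≈ 4197.2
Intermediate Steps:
c(T, R) = 1 + R/((-2 + R)*(2 + R)) (c(T, R) = R/(((-2 + R)*(2 + R))) + 6*(⅙) = R*(1/((-2 + R)*(2 + R))) + 1 = R/((-2 + R)*(2 + R)) + 1 = 1 + R/((-2 + R)*(2 + R)))
L(U, K) = 64/21 (L(U, K) = ((-4 - 5 + (-5)²)/(-4 + (-5)²))*4 = ((-4 - 5 + 25)/(-4 + 25))*4 = (16/21)*4 = 64/21)
m(X, p) = 85*p/21 (m(X, p) = 64*p/21 + p = 85*p/21)
4092 - m(-52, -26) = 4092 - 85*(-26)/21 = 4092 - 1*(-2210/21) = 4092 + 2210/21 = 88142/21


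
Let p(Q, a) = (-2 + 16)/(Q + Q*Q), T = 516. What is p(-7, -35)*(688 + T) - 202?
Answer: 598/3 ≈ 199.33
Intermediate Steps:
p(Q, a) = 14/(Q + Q²)
p(-7, -35)*(688 + T) - 202 = (14/(-7*(1 - 7)))*(688 + 516) - 202 = (14*(-⅐)/(-6))*1204 - 202 = (14*(-⅐)*(-⅙))*1204 - 202 = (⅓)*1204 - 202 = 1204/3 - 202 = 598/3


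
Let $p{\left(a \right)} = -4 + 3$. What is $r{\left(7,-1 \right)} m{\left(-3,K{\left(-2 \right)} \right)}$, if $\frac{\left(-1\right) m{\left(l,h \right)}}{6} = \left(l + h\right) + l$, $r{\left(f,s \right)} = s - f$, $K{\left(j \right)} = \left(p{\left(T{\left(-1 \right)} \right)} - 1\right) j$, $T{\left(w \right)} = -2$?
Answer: $-96$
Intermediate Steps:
$p{\left(a \right)} = -1$
$K{\left(j \right)} = - 2 j$ ($K{\left(j \right)} = \left(-1 - 1\right) j = - 2 j$)
$m{\left(l,h \right)} = - 12 l - 6 h$ ($m{\left(l,h \right)} = - 6 \left(\left(l + h\right) + l\right) = - 6 \left(\left(h + l\right) + l\right) = - 6 \left(h + 2 l\right) = - 12 l - 6 h$)
$r{\left(7,-1 \right)} m{\left(-3,K{\left(-2 \right)} \right)} = \left(-1 - 7\right) \left(\left(-12\right) \left(-3\right) - 6 \left(\left(-2\right) \left(-2\right)\right)\right) = \left(-1 - 7\right) \left(36 - 24\right) = - 8 \left(36 - 24\right) = \left(-8\right) 12 = -96$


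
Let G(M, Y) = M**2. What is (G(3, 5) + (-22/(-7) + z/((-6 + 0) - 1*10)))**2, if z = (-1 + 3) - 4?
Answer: 471969/3136 ≈ 150.50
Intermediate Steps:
z = -2 (z = 2 - 4 = -2)
(G(3, 5) + (-22/(-7) + z/((-6 + 0) - 1*10)))**2 = (3**2 + (-22/(-7) - 2/((-6 + 0) - 1*10)))**2 = (9 + (-22*(-1/7) - 2/(-6 - 10)))**2 = (9 + (22/7 - 2/(-16)))**2 = (9 + (22/7 - 2*(-1/16)))**2 = (9 + (22/7 + 1/8))**2 = (9 + 183/56)**2 = (687/56)**2 = 471969/3136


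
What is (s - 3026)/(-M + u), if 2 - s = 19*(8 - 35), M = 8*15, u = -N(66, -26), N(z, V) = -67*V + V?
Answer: 93/68 ≈ 1.3676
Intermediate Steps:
N(z, V) = -66*V
u = -1716 (u = -(-66)*(-26) = -1*1716 = -1716)
M = 120
s = 515 (s = 2 - 19*(8 - 35) = 2 - 19*(-27) = 2 - 1*(-513) = 2 + 513 = 515)
(s - 3026)/(-M + u) = (515 - 3026)/(-1*120 - 1716) = -2511/(-120 - 1716) = -2511/(-1836) = -2511*(-1/1836) = 93/68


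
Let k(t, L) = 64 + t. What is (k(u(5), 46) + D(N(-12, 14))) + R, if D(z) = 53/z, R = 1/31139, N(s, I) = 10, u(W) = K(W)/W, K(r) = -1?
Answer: 21517059/311390 ≈ 69.100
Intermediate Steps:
u(W) = -1/W
R = 1/31139 ≈ 3.2114e-5
(k(u(5), 46) + D(N(-12, 14))) + R = ((64 - 1/5) + 53/10) + 1/31139 = (319/5 + 53/10) + 1/31139 = 691/10 + 1/31139 = 21517059/311390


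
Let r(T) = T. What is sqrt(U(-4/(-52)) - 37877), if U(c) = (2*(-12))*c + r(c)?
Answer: 2*I*sqrt(1600378)/13 ≈ 194.62*I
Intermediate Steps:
U(c) = -23*c (U(c) = (2*(-12))*c + c = -24*c + c = -23*c)
sqrt(U(-4/(-52)) - 37877) = sqrt(-(-92)/(-52) - 37877) = sqrt(-(-92)*(-1)/52 - 37877) = sqrt(-23*1/13 - 37877) = sqrt(-23/13 - 37877) = sqrt(-492424/13) = 2*I*sqrt(1600378)/13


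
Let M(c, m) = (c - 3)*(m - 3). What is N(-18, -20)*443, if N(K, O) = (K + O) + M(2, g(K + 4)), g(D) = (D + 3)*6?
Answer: 13733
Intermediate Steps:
g(D) = 18 + 6*D (g(D) = (3 + D)*6 = 18 + 6*D)
M(c, m) = (-3 + c)*(-3 + m)
N(K, O) = -39 + O - 5*K (N(K, O) = (K + O) + (9 - 3*2 - 3*(18 + 6*(K + 4)) + 2*(18 + 6*(K + 4))) = (K + O) + (9 - 6 - 3*(18 + 6*(4 + K)) + 2*(18 + 6*(4 + K))) = (K + O) + (9 - 6 - 3*(18 + (24 + 6*K)) + 2*(18 + (24 + 6*K))) = (K + O) + (9 - 6 - 3*(42 + 6*K) + 2*(42 + 6*K)) = (K + O) + (9 - 6 + (-126 - 18*K) + (84 + 12*K)) = (K + O) + (-39 - 6*K) = -39 + O - 5*K)
N(-18, -20)*443 = (-39 - 20 - 5*(-18))*443 = (-39 - 20 + 90)*443 = 31*443 = 13733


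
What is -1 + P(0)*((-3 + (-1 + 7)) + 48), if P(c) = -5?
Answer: -256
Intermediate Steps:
-1 + P(0)*((-3 + (-1 + 7)) + 48) = -1 - 5*((-3 + (-1 + 7)) + 48) = -1 - 5*((-3 + 6) + 48) = -1 - 5*(3 + 48) = -1 - 5*51 = -1 - 255 = -256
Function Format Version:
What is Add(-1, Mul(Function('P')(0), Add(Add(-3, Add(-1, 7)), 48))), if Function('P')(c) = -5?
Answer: -256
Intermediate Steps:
Add(-1, Mul(Function('P')(0), Add(Add(-3, Add(-1, 7)), 48))) = Add(-1, Mul(-5, Add(Add(-3, Add(-1, 7)), 48))) = Add(-1, Mul(-5, Add(Add(-3, 6), 48))) = Add(-1, Mul(-5, Add(3, 48))) = Add(-1, Mul(-5, 51)) = Add(-1, -255) = -256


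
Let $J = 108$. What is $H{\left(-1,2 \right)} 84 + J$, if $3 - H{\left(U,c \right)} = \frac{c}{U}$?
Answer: $528$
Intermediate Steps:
$H{\left(U,c \right)} = 3 - \frac{c}{U}$
$H{\left(-1,2 \right)} 84 + J = \left(3 - \frac{2}{-1}\right) 84 + 108 = \left(3 - 2 \left(-1\right)\right) 84 + 108 = \left(3 + 2\right) 84 + 108 = 5 \cdot 84 + 108 = 420 + 108 = 528$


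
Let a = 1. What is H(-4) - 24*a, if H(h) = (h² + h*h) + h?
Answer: 4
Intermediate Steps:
H(h) = h + 2*h² (H(h) = (h² + h²) + h = 2*h² + h = h + 2*h²)
H(-4) - 24*a = -4*(1 + 2*(-4)) - 24*1 = -4*(1 - 8) - 24 = -4*(-7) - 24 = 28 - 24 = 4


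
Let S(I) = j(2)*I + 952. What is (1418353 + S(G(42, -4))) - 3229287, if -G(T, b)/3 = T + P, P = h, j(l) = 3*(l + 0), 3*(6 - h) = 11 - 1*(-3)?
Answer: -1810762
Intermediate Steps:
h = 4/3 (h = 6 - (11 - 1*(-3))/3 = 6 - (11 + 3)/3 = 6 - 1/3*14 = 6 - 14/3 = 4/3 ≈ 1.3333)
j(l) = 3*l
P = 4/3 ≈ 1.3333
G(T, b) = -4 - 3*T (G(T, b) = -3*(T + 4/3) = -3*(4/3 + T) = -4 - 3*T)
S(I) = 952 + 6*I (S(I) = (3*2)*I + 952 = 6*I + 952 = 952 + 6*I)
(1418353 + S(G(42, -4))) - 3229287 = (1418353 + (952 + 6*(-4 - 3*42))) - 3229287 = (1418353 + (952 + 6*(-4 - 126))) - 3229287 = (1418353 + (952 + 6*(-130))) - 3229287 = (1418353 + (952 - 780)) - 3229287 = (1418353 + 172) - 3229287 = 1418525 - 3229287 = -1810762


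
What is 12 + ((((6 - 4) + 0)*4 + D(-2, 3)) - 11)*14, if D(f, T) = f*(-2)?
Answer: 26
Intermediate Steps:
D(f, T) = -2*f
12 + ((((6 - 4) + 0)*4 + D(-2, 3)) - 11)*14 = 12 + ((((6 - 4) + 0)*4 - 2*(-2)) - 11)*14 = 12 + (((2 + 0)*4 + 4) - 11)*14 = 12 + ((2*4 + 4) - 11)*14 = 12 + ((8 + 4) - 11)*14 = 12 + (12 - 11)*14 = 12 + 1*14 = 12 + 14 = 26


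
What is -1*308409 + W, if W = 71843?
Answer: -236566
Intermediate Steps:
-1*308409 + W = -1*308409 + 71843 = -308409 + 71843 = -236566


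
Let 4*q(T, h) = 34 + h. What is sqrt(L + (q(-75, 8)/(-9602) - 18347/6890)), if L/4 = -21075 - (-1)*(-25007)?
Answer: I*sqrt(201697002076117456155)/33078890 ≈ 429.34*I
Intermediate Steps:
q(T, h) = 17/2 + h/4 (q(T, h) = (34 + h)/4 = 17/2 + h/4)
L = -184328 (L = 4*(-21075 - (-1)*(-25007)) = 4*(-21075 - 1*25007) = 4*(-21075 - 25007) = 4*(-46082) = -184328)
sqrt(L + (q(-75, 8)/(-9602) - 18347/6890)) = sqrt(-184328 + ((17/2 + (1/4)*8)/(-9602) - 18347/6890)) = sqrt(-184328 + ((17/2 + 2)*(-1/9602) - 18347*1/6890)) = sqrt(-184328 + ((21/2)*(-1/9602) - 18347/6890)) = sqrt(-184328 + (-21/19204 - 18347/6890)) = sqrt(-184328 - 176240239/66157780) = sqrt(-12194907512079/66157780) = I*sqrt(201697002076117456155)/33078890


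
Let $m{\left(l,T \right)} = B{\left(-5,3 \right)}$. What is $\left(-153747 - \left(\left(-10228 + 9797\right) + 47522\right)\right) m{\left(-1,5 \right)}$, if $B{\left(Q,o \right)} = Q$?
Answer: $1004190$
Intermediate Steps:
$m{\left(l,T \right)} = -5$
$\left(-153747 - \left(\left(-10228 + 9797\right) + 47522\right)\right) m{\left(-1,5 \right)} = \left(-153747 - \left(\left(-10228 + 9797\right) + 47522\right)\right) \left(-5\right) = \left(-153747 - \left(-431 + 47522\right)\right) \left(-5\right) = \left(-153747 - 47091\right) \left(-5\right) = \left(-200838\right) \left(-5\right) = 1004190$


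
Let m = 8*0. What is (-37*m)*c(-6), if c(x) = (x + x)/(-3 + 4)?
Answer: 0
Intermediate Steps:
m = 0
c(x) = 2*x (c(x) = (2*x)/1 = (2*x)*1 = 2*x)
(-37*m)*c(-6) = (-37*0)*(2*(-6)) = 0*(-12) = 0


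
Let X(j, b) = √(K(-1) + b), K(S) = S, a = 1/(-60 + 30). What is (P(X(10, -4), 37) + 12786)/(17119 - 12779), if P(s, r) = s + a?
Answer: 54797/18600 + I*√5/4340 ≈ 2.9461 + 0.00051522*I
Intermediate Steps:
a = -1/30 (a = 1/(-30) = -1/30 ≈ -0.033333)
X(j, b) = √(-1 + b)
P(s, r) = -1/30 + s (P(s, r) = s - 1/30 = -1/30 + s)
(P(X(10, -4), 37) + 12786)/(17119 - 12779) = ((-1/30 + √(-1 - 4)) + 12786)/(17119 - 12779) = ((-1/30 + √(-5)) + 12786)/4340 = ((-1/30 + I*√5) + 12786)*(1/4340) = (383579/30 + I*√5)*(1/4340) = 54797/18600 + I*√5/4340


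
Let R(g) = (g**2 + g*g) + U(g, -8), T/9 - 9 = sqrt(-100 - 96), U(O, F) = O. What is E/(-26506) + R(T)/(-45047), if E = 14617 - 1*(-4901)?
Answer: -193783776/597007891 - 40950*I/45047 ≈ -0.32459 - 0.90905*I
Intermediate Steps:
E = 19518 (E = 14617 + 4901 = 19518)
T = 81 + 126*I (T = 81 + 9*sqrt(-100 - 96) = 81 + 9*sqrt(-196) = 81 + 9*(14*I) = 81 + 126*I ≈ 81.0 + 126.0*I)
R(g) = g + 2*g**2 (R(g) = (g**2 + g*g) + g = (g**2 + g**2) + g = 2*g**2 + g = g + 2*g**2)
E/(-26506) + R(T)/(-45047) = 19518/(-26506) + ((81 + 126*I)*(1 + 2*(81 + 126*I)))/(-45047) = 19518*(-1/26506) + ((81 + 126*I)*(1 + (162 + 252*I)))*(-1/45047) = -9759/13253 + ((81 + 126*I)*(163 + 252*I))*(-1/45047) = -9759/13253 - (81 + 126*I)*(163 + 252*I)/45047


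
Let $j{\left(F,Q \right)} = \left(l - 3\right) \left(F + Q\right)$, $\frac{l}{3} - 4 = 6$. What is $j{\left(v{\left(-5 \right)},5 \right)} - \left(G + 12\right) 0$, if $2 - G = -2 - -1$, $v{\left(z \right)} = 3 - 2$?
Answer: $162$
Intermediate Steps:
$l = 30$ ($l = 12 + 3 \cdot 6 = 12 + 18 = 30$)
$v{\left(z \right)} = 1$
$G = 3$ ($G = 2 - \left(-2 - -1\right) = 2 - \left(-2 + 1\right) = 2 - -1 = 2 + 1 = 3$)
$j{\left(F,Q \right)} = 27 F + 27 Q$ ($j{\left(F,Q \right)} = \left(30 - 3\right) \left(F + Q\right) = 27 \left(F + Q\right) = 27 F + 27 Q$)
$j{\left(v{\left(-5 \right)},5 \right)} - \left(G + 12\right) 0 = \left(27 \cdot 1 + 27 \cdot 5\right) - \left(3 + 12\right) 0 = \left(27 + 135\right) - 15 \cdot 0 = 162 - 0 = 162 + 0 = 162$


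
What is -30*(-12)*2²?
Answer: 1440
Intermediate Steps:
-30*(-12)*2² = 360*4 = 1440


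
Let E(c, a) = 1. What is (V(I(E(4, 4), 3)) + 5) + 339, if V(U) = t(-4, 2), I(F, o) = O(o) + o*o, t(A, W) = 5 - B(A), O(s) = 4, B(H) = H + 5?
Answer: 348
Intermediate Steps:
B(H) = 5 + H
t(A, W) = -A (t(A, W) = 5 - (5 + A) = 5 + (-5 - A) = -A)
I(F, o) = 4 + o**2 (I(F, o) = 4 + o*o = 4 + o**2)
V(U) = 4 (V(U) = -1*(-4) = 4)
(V(I(E(4, 4), 3)) + 5) + 339 = (4 + 5) + 339 = 9 + 339 = 348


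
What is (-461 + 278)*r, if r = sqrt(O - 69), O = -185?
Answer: -183*I*sqrt(254) ≈ -2916.5*I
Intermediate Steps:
r = I*sqrt(254) (r = sqrt(-185 - 69) = sqrt(-254) = I*sqrt(254) ≈ 15.937*I)
(-461 + 278)*r = (-461 + 278)*(I*sqrt(254)) = -183*I*sqrt(254)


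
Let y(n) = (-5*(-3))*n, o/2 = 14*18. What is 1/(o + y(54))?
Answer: 1/1314 ≈ 0.00076103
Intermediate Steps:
o = 504 (o = 2*(14*18) = 2*252 = 504)
y(n) = 15*n
1/(o + y(54)) = 1/(504 + 15*54) = 1/(504 + 810) = 1/1314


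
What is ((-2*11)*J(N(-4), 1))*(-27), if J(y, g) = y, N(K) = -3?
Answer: -1782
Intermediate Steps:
((-2*11)*J(N(-4), 1))*(-27) = (-2*11*(-3))*(-27) = -22*(-3)*(-27) = 66*(-27) = -1782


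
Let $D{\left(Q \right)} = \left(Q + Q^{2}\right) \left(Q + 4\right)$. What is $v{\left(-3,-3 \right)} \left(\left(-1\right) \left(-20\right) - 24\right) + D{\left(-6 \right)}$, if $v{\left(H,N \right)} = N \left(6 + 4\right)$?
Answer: $60$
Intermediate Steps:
$D{\left(Q \right)} = \left(4 + Q\right) \left(Q + Q^{2}\right)$ ($D{\left(Q \right)} = \left(Q + Q^{2}\right) \left(4 + Q\right) = \left(4 + Q\right) \left(Q + Q^{2}\right)$)
$v{\left(H,N \right)} = 10 N$ ($v{\left(H,N \right)} = N 10 = 10 N$)
$v{\left(-3,-3 \right)} \left(\left(-1\right) \left(-20\right) - 24\right) + D{\left(-6 \right)} = 10 \left(-3\right) \left(\left(-1\right) \left(-20\right) - 24\right) - 6 \left(4 + \left(-6\right)^{2} + 5 \left(-6\right)\right) = - 30 \left(20 - 24\right) - 6 \left(4 + 36 - 30\right) = \left(-30\right) \left(-4\right) - 60 = 120 - 60 = 60$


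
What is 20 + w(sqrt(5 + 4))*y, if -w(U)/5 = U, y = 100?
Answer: -1480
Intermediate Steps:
w(U) = -5*U
20 + w(sqrt(5 + 4))*y = 20 - 5*sqrt(5 + 4)*100 = 20 - 5*sqrt(9)*100 = 20 - 5*3*100 = 20 - 15*100 = 20 - 1500 = -1480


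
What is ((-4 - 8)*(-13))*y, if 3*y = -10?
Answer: -520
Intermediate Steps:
y = -10/3 (y = (⅓)*(-10) = -10/3 ≈ -3.3333)
((-4 - 8)*(-13))*y = ((-4 - 8)*(-13))*(-10/3) = -12*(-13)*(-10/3) = 156*(-10/3) = -520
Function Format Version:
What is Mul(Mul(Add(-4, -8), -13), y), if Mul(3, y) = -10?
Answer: -520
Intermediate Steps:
y = Rational(-10, 3) (y = Mul(Rational(1, 3), -10) = Rational(-10, 3) ≈ -3.3333)
Mul(Mul(Add(-4, -8), -13), y) = Mul(Mul(Add(-4, -8), -13), Rational(-10, 3)) = Mul(Mul(-12, -13), Rational(-10, 3)) = Mul(156, Rational(-10, 3)) = -520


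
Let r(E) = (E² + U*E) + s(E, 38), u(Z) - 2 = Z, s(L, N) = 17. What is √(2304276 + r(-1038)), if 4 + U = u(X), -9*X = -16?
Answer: √30437709/3 ≈ 1839.0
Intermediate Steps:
X = 16/9 (X = -⅑*(-16) = 16/9 ≈ 1.7778)
u(Z) = 2 + Z
U = -2/9 (U = -4 + (2 + 16/9) = -4 + 34/9 = -2/9 ≈ -0.22222)
r(E) = 17 + E² - 2*E/9 (r(E) = (E² - 2*E/9) + 17 = 17 + E² - 2*E/9)
√(2304276 + r(-1038)) = √(2304276 + (17 + (-1038)² - 2/9*(-1038))) = √(2304276 + (17 + 1077444 + 692/3)) = √(2304276 + 3233075/3) = √(10145903/3) = √30437709/3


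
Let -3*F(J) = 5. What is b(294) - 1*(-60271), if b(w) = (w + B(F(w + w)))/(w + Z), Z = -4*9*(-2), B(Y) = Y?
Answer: 66178435/1098 ≈ 60272.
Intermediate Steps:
F(J) = -5/3 (F(J) = -⅓*5 = -5/3)
Z = 72 (Z = -36*(-2) = 72)
b(w) = (-5/3 + w)/(72 + w) (b(w) = (w - 5/3)/(w + 72) = (-5/3 + w)/(72 + w))
b(294) - 1*(-60271) = (-5/3 + 294)/(72 + 294) - 1*(-60271) = (877/3)/366 + 60271 = (1/366)*(877/3) + 60271 = 877/1098 + 60271 = 66178435/1098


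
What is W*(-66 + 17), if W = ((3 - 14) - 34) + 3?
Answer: 2058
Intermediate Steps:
W = -42 (W = (-11 - 34) + 3 = -45 + 3 = -42)
W*(-66 + 17) = -42*(-66 + 17) = -42*(-49) = 2058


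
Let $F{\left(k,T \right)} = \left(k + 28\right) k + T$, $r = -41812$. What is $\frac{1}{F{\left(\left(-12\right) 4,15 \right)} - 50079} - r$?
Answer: $\frac{2053136447}{49104} \approx 41812.0$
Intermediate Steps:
$F{\left(k,T \right)} = T + k \left(28 + k\right)$ ($F{\left(k,T \right)} = \left(28 + k\right) k + T = k \left(28 + k\right) + T = T + k \left(28 + k\right)$)
$\frac{1}{F{\left(\left(-12\right) 4,15 \right)} - 50079} - r = \frac{1}{\left(15 + \left(\left(-12\right) 4\right)^{2} + 28 \left(\left(-12\right) 4\right)\right) - 50079} - -41812 = \frac{1}{\left(15 + \left(-48\right)^{2} + 28 \left(-48\right)\right) - 50079} + 41812 = \frac{1}{\left(15 + 2304 - 1344\right) - 50079} + 41812 = \frac{1}{975 - 50079} + 41812 = \frac{1}{-49104} + 41812 = - \frac{1}{49104} + 41812 = \frac{2053136447}{49104}$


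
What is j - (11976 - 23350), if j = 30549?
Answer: 41923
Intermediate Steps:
j - (11976 - 23350) = 30549 - (11976 - 23350) = 30549 - 1*(-11374) = 30549 + 11374 = 41923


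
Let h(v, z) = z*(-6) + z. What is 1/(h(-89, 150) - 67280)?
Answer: -1/68030 ≈ -1.4699e-5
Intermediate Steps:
h(v, z) = -5*z (h(v, z) = -6*z + z = -5*z)
1/(h(-89, 150) - 67280) = 1/(-5*150 - 67280) = 1/(-750 - 67280) = 1/(-68030) = -1/68030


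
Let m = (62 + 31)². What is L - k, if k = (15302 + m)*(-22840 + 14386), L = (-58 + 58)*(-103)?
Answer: 202481754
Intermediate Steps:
m = 8649 (m = 93² = 8649)
L = 0 (L = 0*(-103) = 0)
k = -202481754 (k = (15302 + 8649)*(-22840 + 14386) = 23951*(-8454) = -202481754)
L - k = 0 - 1*(-202481754) = 0 + 202481754 = 202481754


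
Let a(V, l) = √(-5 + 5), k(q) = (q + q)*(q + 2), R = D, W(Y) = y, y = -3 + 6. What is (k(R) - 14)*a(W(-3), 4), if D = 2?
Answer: 0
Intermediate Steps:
y = 3
W(Y) = 3
R = 2
k(q) = 2*q*(2 + q) (k(q) = (2*q)*(2 + q) = 2*q*(2 + q))
a(V, l) = 0 (a(V, l) = √0 = 0)
(k(R) - 14)*a(W(-3), 4) = (2*2*(2 + 2) - 14)*0 = (2*2*4 - 14)*0 = (16 - 14)*0 = 2*0 = 0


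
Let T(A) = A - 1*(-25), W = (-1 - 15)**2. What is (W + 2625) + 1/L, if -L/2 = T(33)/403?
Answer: 333793/116 ≈ 2877.5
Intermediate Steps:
W = 256 (W = (-16)**2 = 256)
T(A) = 25 + A (T(A) = A + 25 = 25 + A)
L = -116/403 (L = -2*(25 + 33)/403 = -116/403 ≈ -0.28784)
(W + 2625) + 1/L = (256 + 2625) + 1/(-116/403) = 2881 - 403/116 = 333793/116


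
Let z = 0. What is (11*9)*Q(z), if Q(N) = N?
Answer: 0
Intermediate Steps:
(11*9)*Q(z) = (11*9)*0 = 99*0 = 0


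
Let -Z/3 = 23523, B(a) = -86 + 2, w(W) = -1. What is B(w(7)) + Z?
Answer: -70653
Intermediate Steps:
B(a) = -84
Z = -70569 (Z = -3*23523 = -70569)
B(w(7)) + Z = -84 - 70569 = -70653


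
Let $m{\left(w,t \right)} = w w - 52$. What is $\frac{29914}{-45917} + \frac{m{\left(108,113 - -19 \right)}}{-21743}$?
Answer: $- \frac{69624018}{58727843} \approx -1.1855$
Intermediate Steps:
$m{\left(w,t \right)} = -52 + w^{2}$ ($m{\left(w,t \right)} = w^{2} - 52 = -52 + w^{2}$)
$\frac{29914}{-45917} + \frac{m{\left(108,113 - -19 \right)}}{-21743} = \frac{29914}{-45917} + \frac{-52 + 108^{2}}{-21743} = 29914 \left(- \frac{1}{45917}\right) + \left(-52 + 11664\right) \left(- \frac{1}{21743}\right) = - \frac{29914}{45917} + 11612 \left(- \frac{1}{21743}\right) = - \frac{29914}{45917} - \frac{11612}{21743} = - \frac{69624018}{58727843}$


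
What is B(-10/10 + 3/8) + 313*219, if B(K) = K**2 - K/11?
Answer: 48257403/704 ≈ 68548.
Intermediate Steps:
B(K) = K**2 - K/11
B(-10/10 + 3/8) + 313*219 = (-10/10 + 3/8)*(-1/11 + (-10/10 + 3/8)) + 313*219 = (-10*1/10 + 3*(1/8))*(-1/11 + (-10*1/10 + 3*(1/8))) + 68547 = (-1 + 3/8)*(-1/11 + (-1 + 3/8)) + 68547 = -5*(-1/11 - 5/8)/8 + 68547 = -5/8*(-63/88) + 68547 = 315/704 + 68547 = 48257403/704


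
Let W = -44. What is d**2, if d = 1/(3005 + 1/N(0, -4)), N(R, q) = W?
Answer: 1936/17481863961 ≈ 1.1074e-7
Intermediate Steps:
N(R, q) = -44
d = 44/132219 (d = 1/(3005 + 1/(-44)) = 1/(3005 - 1/44) = 1/(132219/44) = 44/132219 ≈ 0.00033278)
d**2 = (44/132219)**2 = 1936/17481863961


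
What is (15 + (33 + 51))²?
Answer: 9801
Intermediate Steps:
(15 + (33 + 51))² = (15 + 84)² = 99² = 9801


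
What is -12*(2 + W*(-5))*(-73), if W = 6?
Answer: -24528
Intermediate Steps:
-12*(2 + W*(-5))*(-73) = -12*(2 + 6*(-5))*(-73) = -12*(2 - 30)*(-73) = -12*(-28)*(-73) = 336*(-73) = -24528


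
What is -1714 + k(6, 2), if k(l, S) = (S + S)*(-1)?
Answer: -1718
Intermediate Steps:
k(l, S) = -2*S (k(l, S) = (2*S)*(-1) = -2*S)
-1714 + k(6, 2) = -1714 - 2*2 = -1714 - 4 = -1718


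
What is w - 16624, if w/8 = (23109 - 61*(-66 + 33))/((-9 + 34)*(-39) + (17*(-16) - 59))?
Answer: -10955960/653 ≈ -16778.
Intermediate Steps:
w = -100488/653 (w = 8*((23109 - 61*(-66 + 33))/((-9 + 34)*(-39) + (17*(-16) - 59))) = 8*((23109 - 61*(-33))/(25*(-39) + (-272 - 59))) = 8*((23109 + 2013)/(-975 - 331)) = 8*(25122/(-1306)) = 8*(25122*(-1/1306)) = 8*(-12561/653) = -100488/653 ≈ -153.89)
w - 16624 = -100488/653 - 16624 = -10955960/653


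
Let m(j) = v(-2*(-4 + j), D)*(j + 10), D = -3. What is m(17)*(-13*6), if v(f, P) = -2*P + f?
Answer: 42120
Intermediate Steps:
v(f, P) = f - 2*P
m(j) = (10 + j)*(14 - 2*j) (m(j) = (-2*(-4 + j) - 2*(-3))*(j + 10) = ((8 - 2*j) + 6)*(10 + j) = (14 - 2*j)*(10 + j) = (10 + j)*(14 - 2*j))
m(17)*(-13*6) = (-2*(-7 + 17)*(10 + 17))*(-13*6) = -2*10*27*(-78) = -540*(-78) = 42120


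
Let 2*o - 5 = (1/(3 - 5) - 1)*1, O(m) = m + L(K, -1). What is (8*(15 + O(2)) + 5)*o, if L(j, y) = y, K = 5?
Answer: 931/4 ≈ 232.75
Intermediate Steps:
O(m) = -1 + m (O(m) = m - 1 = -1 + m)
o = 7/4 (o = 5/2 + ((1/(3 - 5) - 1)*1)/2 = 5/2 + ((1/(-2) - 1)*1)/2 = 5/2 + ((-½ - 1)*1)/2 = 5/2 + (-3/2*1)/2 = 5/2 + (½)*(-3/2) = 5/2 - ¾ = 7/4 ≈ 1.7500)
(8*(15 + O(2)) + 5)*o = (8*(15 + (-1 + 2)) + 5)*(7/4) = (8*(15 + 1) + 5)*(7/4) = (8*16 + 5)*(7/4) = (128 + 5)*(7/4) = 133*(7/4) = 931/4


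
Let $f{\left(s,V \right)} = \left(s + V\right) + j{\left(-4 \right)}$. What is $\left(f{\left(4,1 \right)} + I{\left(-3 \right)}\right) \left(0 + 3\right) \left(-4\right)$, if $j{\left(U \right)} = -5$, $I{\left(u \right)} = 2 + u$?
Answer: $12$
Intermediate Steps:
$f{\left(s,V \right)} = -5 + V + s$ ($f{\left(s,V \right)} = \left(s + V\right) - 5 = \left(V + s\right) - 5 = -5 + V + s$)
$\left(f{\left(4,1 \right)} + I{\left(-3 \right)}\right) \left(0 + 3\right) \left(-4\right) = \left(\left(-5 + 1 + 4\right) + \left(2 - 3\right)\right) \left(0 + 3\right) \left(-4\right) = \left(0 - 1\right) 3 \left(-4\right) = \left(-1\right) \left(-12\right) = 12$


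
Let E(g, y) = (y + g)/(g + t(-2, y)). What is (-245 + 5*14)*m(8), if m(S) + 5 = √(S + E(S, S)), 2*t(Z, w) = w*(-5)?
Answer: 875 - 350*√15/3 ≈ 423.15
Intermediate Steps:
t(Z, w) = -5*w/2 (t(Z, w) = (w*(-5))/2 = (-5*w)/2 = -5*w/2)
E(g, y) = (g + y)/(g - 5*y/2) (E(g, y) = (y + g)/(g - 5*y/2) = (g + y)/(g - 5*y/2))
m(S) = -5 + √(-4/3 + S) (m(S) = -5 + √(S + 2*(S + S)/(-5*S + 2*S)) = -5 + √(S + 2*(2*S)/((-3*S))) = -5 + √(S + 2*(-1/(3*S))*(2*S)) = -5 + √(S - 4/3) = -5 + √(-4/3 + S))
(-245 + 5*14)*m(8) = (-245 + 5*14)*(-5 + √(-12 + 9*8)/3) = (-245 + 70)*(-5 + √(-12 + 72)/3) = -175*(-5 + √60/3) = -175*(-5 + (2*√15)/3) = -175*(-5 + 2*√15/3) = 875 - 350*√15/3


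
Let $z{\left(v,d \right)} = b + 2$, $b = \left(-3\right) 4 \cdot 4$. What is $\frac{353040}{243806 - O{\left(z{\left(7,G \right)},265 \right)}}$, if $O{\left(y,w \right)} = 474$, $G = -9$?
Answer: $\frac{88260}{60833} \approx 1.4509$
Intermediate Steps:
$b = -48$ ($b = \left(-12\right) 4 = -48$)
$z{\left(v,d \right)} = -46$ ($z{\left(v,d \right)} = -48 + 2 = -46$)
$\frac{353040}{243806 - O{\left(z{\left(7,G \right)},265 \right)}} = \frac{353040}{243806 - 474} = \frac{353040}{243332} = 353040 \cdot \frac{1}{243332} = \frac{88260}{60833}$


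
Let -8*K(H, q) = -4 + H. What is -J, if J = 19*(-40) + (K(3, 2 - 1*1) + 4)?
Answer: 6047/8 ≈ 755.88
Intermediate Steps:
K(H, q) = 1/2 - H/8 (K(H, q) = -(-4 + H)/8 = 1/2 - H/8)
J = -6047/8 (J = 19*(-40) + ((1/2 - 1/8*3) + 4) = -760 + ((1/2 - 3/8) + 4) = -760 + (1/8 + 4) = -760 + 33/8 = -6047/8 ≈ -755.88)
-J = -1*(-6047/8) = 6047/8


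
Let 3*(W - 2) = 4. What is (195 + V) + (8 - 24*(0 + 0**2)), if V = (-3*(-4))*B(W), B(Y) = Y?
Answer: 243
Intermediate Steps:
W = 10/3 (W = 2 + (1/3)*4 = 2 + 4/3 = 10/3 ≈ 3.3333)
V = 40 (V = -3*(-4)*(10/3) = 12*(10/3) = 40)
(195 + V) + (8 - 24*(0 + 0**2)) = (195 + 40) + (8 - 24*(0 + 0**2)) = 235 + (8 - 24*(0 + 0)) = 235 + (8 - 24*0) = 235 + (8 - 8*0) = 235 + (8 + 0) = 235 + 8 = 243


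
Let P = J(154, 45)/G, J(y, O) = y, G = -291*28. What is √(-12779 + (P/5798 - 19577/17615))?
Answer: I*√66796795682744700605955/2286180390 ≈ 113.05*I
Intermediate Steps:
G = -8148
P = -11/582 (P = 154/(-8148) = 154*(-1/8148) = -11/582 ≈ -0.018900)
√(-12779 + (P/5798 - 19577/17615)) = √(-12779 + (-11/582/5798 - 19577/17615)) = √(-12779 + (-11/582*1/5798 - 19577*1/17615)) = √(-12779 + (-11/3374436 - 19577/17615)) = √(-12779 - 5081655949/4572360780) = √(-58435280063569/4572360780) = I*√66796795682744700605955/2286180390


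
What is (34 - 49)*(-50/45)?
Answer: 50/3 ≈ 16.667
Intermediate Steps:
(34 - 49)*(-50/45) = -(-750)/45 = -15*(-10/9) = 50/3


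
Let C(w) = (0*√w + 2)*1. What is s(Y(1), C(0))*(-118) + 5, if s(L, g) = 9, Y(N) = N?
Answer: -1057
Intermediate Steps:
C(w) = 2 (C(w) = (0 + 2)*1 = 2*1 = 2)
s(Y(1), C(0))*(-118) + 5 = 9*(-118) + 5 = -1062 + 5 = -1057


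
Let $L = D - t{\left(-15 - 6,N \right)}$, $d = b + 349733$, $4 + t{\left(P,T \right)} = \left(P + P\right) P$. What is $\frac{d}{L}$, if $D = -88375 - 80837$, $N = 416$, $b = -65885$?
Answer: $- \frac{141924}{85045} \approx -1.6688$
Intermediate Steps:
$D = -169212$ ($D = -88375 - 80837 = -169212$)
$t{\left(P,T \right)} = -4 + 2 P^{2}$ ($t{\left(P,T \right)} = -4 + \left(P + P\right) P = -4 + 2 P P = -4 + 2 P^{2}$)
$d = 283848$ ($d = -65885 + 349733 = 283848$)
$L = -170090$ ($L = -169212 - \left(-4 + 2 \left(-15 - 6\right)^{2}\right) = -169212 - \left(-4 + 2 \left(-21\right)^{2}\right) = -169212 - \left(-4 + 2 \cdot 441\right) = -169212 - \left(-4 + 882\right) = -169212 - 878 = -170090$)
$\frac{d}{L} = \frac{283848}{-170090} = 283848 \left(- \frac{1}{170090}\right) = - \frac{141924}{85045}$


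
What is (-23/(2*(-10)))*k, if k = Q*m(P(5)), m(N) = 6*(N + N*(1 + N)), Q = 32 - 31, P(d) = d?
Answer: 483/2 ≈ 241.50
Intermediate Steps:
Q = 1
m(N) = 6*N + 6*N*(1 + N)
k = 210 (k = 1*(6*5*(2 + 5)) = 1*(6*5*7) = 1*210 = 210)
(-23/(2*(-10)))*k = -23/(2*(-10))*210 = -23/(-20)*210 = -23*(-1/20)*210 = (23/20)*210 = 483/2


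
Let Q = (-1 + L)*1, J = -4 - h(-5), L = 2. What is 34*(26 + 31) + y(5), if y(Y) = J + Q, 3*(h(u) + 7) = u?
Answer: 5831/3 ≈ 1943.7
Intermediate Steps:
h(u) = -7 + u/3
J = 14/3 (J = -4 - (-7 + (⅓)*(-5)) = -4 - (-7 - 5/3) = -4 - 1*(-26/3) = -4 + 26/3 = 14/3 ≈ 4.6667)
Q = 1 (Q = (-1 + 2)*1 = 1*1 = 1)
y(Y) = 17/3 (y(Y) = 14/3 + 1 = 17/3)
34*(26 + 31) + y(5) = 34*(26 + 31) + 17/3 = 34*57 + 17/3 = 1938 + 17/3 = 5831/3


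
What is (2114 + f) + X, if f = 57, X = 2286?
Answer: 4457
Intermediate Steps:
(2114 + f) + X = (2114 + 57) + 2286 = 2171 + 2286 = 4457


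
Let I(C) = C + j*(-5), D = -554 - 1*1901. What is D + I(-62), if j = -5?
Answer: -2492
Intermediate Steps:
D = -2455 (D = -554 - 1901 = -2455)
I(C) = 25 + C (I(C) = C - 5*(-5) = C + 25 = 25 + C)
D + I(-62) = -2455 + (25 - 62) = -2455 - 37 = -2492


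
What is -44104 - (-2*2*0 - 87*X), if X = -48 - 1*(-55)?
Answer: -43495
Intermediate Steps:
X = 7 (X = -48 + 55 = 7)
-44104 - (-2*2*0 - 87*X) = -44104 - (-2*2*0 - 87*7) = -44104 - (-4*0 - 609) = -44104 - (0 - 609) = -44104 - 1*(-609) = -44104 + 609 = -43495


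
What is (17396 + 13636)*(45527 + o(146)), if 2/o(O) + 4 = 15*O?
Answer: 1544183724384/1093 ≈ 1.4128e+9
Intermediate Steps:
o(O) = 2/(-4 + 15*O)
(17396 + 13636)*(45527 + o(146)) = (17396 + 13636)*(45527 + 2/(-4 + 15*146)) = 31032*(45527 + 2/(-4 + 2190)) = 31032*(45527 + 2/2186) = 31032*(45527 + 2*(1/2186)) = 31032*(45527 + 1/1093) = 31032*(49761012/1093) = 1544183724384/1093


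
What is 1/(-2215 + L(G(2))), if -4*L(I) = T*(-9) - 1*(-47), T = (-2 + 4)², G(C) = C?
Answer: -4/8871 ≈ -0.00045091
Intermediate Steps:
T = 4 (T = 2² = 4)
L(I) = -11/4 (L(I) = -(4*(-9) - 1*(-47))/4 = -(-36 + 47)/4 = -¼*11 = -11/4)
1/(-2215 + L(G(2))) = 1/(-2215 - 11/4) = 1/(-8871/4) = -4/8871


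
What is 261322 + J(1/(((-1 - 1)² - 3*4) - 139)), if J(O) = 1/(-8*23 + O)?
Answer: 7068498631/27049 ≈ 2.6132e+5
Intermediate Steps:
J(O) = 1/(-184 + O)
261322 + J(1/(((-1 - 1)² - 3*4) - 139)) = 261322 + 1/(-184 + 1/(((-1 - 1)² - 3*4) - 139)) = 261322 + 1/(-184 + 1/(((-2)² - 12) - 139)) = 261322 + 1/(-184 + 1/((4 - 12) - 139)) = 261322 + 1/(-184 + 1/(-8 - 139)) = 261322 + 1/(-184 + 1/(-147)) = 261322 + 1/(-184 - 1/147) = 261322 + 1/(-27049/147) = 261322 - 147/27049 = 7068498631/27049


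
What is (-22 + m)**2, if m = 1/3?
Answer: 4225/9 ≈ 469.44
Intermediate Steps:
m = 1/3 ≈ 0.33333
(-22 + m)**2 = (-22 + 1/3)**2 = (-65/3)**2 = 4225/9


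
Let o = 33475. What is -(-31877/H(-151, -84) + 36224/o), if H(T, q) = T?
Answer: -1072552399/5054725 ≈ -212.19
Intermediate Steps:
-(-31877/H(-151, -84) + 36224/o) = -(-31877/(-151) + 36224/33475) = -(-31877*(-1/151) + 36224*(1/33475)) = -(31877/151 + 36224/33475) = -1*1072552399/5054725 = -1072552399/5054725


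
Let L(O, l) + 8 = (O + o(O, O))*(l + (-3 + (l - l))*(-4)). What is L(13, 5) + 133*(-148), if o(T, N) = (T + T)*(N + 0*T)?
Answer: -13725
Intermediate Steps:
o(T, N) = 2*N*T (o(T, N) = (2*T)*(N + 0) = (2*T)*N = 2*N*T)
L(O, l) = -8 + (12 + l)*(O + 2*O**2) (L(O, l) = -8 + (O + 2*O*O)*(l + (-3 + (l - l))*(-4)) = -8 + (O + 2*O**2)*(l + (-3 + 0)*(-4)) = -8 + (O + 2*O**2)*(l - 3*(-4)) = -8 + (O + 2*O**2)*(l + 12) = -8 + (O + 2*O**2)*(12 + l) = -8 + (12 + l)*(O + 2*O**2))
L(13, 5) + 133*(-148) = (-8 + 12*13 + 24*13**2 + 13*5 + 2*5*13**2) + 133*(-148) = (-8 + 156 + 24*169 + 65 + 2*5*169) - 19684 = (-8 + 156 + 4056 + 65 + 1690) - 19684 = 5959 - 19684 = -13725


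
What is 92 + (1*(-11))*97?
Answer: -975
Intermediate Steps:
92 + (1*(-11))*97 = 92 - 11*97 = 92 - 1067 = -975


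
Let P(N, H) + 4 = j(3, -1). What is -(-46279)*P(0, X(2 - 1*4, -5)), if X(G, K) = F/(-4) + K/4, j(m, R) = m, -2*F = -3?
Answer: -46279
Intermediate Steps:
F = 3/2 (F = -½*(-3) = 3/2 ≈ 1.5000)
X(G, K) = -3/8 + K/4 (X(G, K) = (3/2)/(-4) + K/4 = (3/2)*(-¼) + K*(¼) = -3/8 + K/4)
P(N, H) = -1 (P(N, H) = -4 + 3 = -1)
-(-46279)*P(0, X(2 - 1*4, -5)) = -(-46279)*(-1) = -1*46279 = -46279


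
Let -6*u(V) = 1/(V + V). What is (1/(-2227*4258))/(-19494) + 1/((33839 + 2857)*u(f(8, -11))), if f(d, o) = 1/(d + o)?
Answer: 30808858463/282640453512516 ≈ 0.00010900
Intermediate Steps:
u(V) = -1/(12*V) (u(V) = -1/(6*(V + V)) = -1/(2*V)/6 = -1/(12*V))
(1/(-2227*4258))/(-19494) + 1/((33839 + 2857)*u(f(8, -11))) = (1/(-2227*4258))/(-19494) + 1/((33839 + 2857)*((-1/(12*(1/(8 - 11)))))) = -1/2227*1/4258*(-1/19494) + 1/(36696*((-1/(12*(1/(-3)))))) = -1/9482566*(-1/19494) + 1/(36696*((-1/(12*(-⅓))))) = 1/184853141604 + 1/(36696*((-1/12*(-3)))) = 1/184853141604 + 1/(36696*(¼)) = 1/184853141604 + (1/36696)*4 = 1/184853141604 + 1/9174 = 30808858463/282640453512516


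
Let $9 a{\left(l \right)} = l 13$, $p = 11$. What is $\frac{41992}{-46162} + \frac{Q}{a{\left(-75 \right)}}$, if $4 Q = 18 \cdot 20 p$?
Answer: $- \frac{15074854}{1500265} \approx -10.048$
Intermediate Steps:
$a{\left(l \right)} = \frac{13 l}{9}$ ($a{\left(l \right)} = \frac{l 13}{9} = \frac{13 l}{9}$)
$Q = 990$ ($Q = \frac{18 \cdot 20 \cdot 11}{4} = \frac{360 \cdot 11}{4} = \frac{1}{4} \cdot 3960 = 990$)
$\frac{41992}{-46162} + \frac{Q}{a{\left(-75 \right)}} = \frac{41992}{-46162} + \frac{990}{\frac{13}{9} \left(-75\right)} = 41992 \left(- \frac{1}{46162}\right) + \frac{990}{- \frac{325}{3}} = - \frac{20996}{23081} + 990 \left(- \frac{3}{325}\right) = - \frac{20996}{23081} - \frac{594}{65} = - \frac{15074854}{1500265}$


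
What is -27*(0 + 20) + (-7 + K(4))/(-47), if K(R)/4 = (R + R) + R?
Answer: -25421/47 ≈ -540.87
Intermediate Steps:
K(R) = 12*R (K(R) = 4*((R + R) + R) = 4*(2*R + R) = 4*(3*R) = 12*R)
-27*(0 + 20) + (-7 + K(4))/(-47) = -27*(0 + 20) + (-7 + 12*4)/(-47) = -27*20 + (-7 + 48)*(-1/47) = -540 + 41*(-1/47) = -540 - 41/47 = -25421/47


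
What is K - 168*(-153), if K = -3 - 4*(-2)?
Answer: 25709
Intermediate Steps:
K = 5 (K = -3 + 8 = 5)
K - 168*(-153) = 5 - 168*(-153) = 5 + 25704 = 25709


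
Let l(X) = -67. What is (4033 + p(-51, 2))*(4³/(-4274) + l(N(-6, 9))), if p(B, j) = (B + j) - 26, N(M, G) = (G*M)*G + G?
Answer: -566829138/2137 ≈ -2.6525e+5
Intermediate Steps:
N(M, G) = G + M*G² (N(M, G) = M*G² + G = G + M*G²)
p(B, j) = -26 + B + j
(4033 + p(-51, 2))*(4³/(-4274) + l(N(-6, 9))) = (4033 + (-26 - 51 + 2))*(4³/(-4274) - 67) = (4033 - 75)*(64*(-1/4274) - 67) = 3958*(-32/2137 - 67) = 3958*(-143211/2137) = -566829138/2137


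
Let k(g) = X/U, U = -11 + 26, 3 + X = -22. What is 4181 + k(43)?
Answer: 12538/3 ≈ 4179.3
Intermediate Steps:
X = -25 (X = -3 - 22 = -25)
U = 15
k(g) = -5/3 (k(g) = -25/15 = -25*1/15 = -5/3)
4181 + k(43) = 4181 - 5/3 = 12538/3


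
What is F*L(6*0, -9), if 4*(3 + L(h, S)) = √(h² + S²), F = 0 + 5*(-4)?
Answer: 15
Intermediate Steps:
F = -20 (F = 0 - 20 = -20)
L(h, S) = -3 + √(S² + h²)/4 (L(h, S) = -3 + √(h² + S²)/4 = -3 + √(S² + h²)/4)
F*L(6*0, -9) = -20*(-3 + √((-9)² + (6*0)²)/4) = -20*(-3 + √(81 + 0²)/4) = -20*(-3 + √(81 + 0)/4) = -20*(-3 + √81/4) = -20*(-3 + (¼)*9) = -20*(-3 + 9/4) = -20*(-¾) = 15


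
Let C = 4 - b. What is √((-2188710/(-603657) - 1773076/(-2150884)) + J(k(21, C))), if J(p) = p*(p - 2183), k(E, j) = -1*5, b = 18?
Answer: √14236505621102523681837551/36066560633 ≈ 104.62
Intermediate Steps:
C = -14 (C = 4 - 1*18 = 4 - 18 = -14)
k(E, j) = -5
J(p) = p*(-2183 + p)
√((-2188710/(-603657) - 1773076/(-2150884)) + J(k(21, C))) = √((-2188710/(-603657) - 1773076/(-2150884)) - 5*(-2183 - 5)) = √((-2188710*(-1/603657) - 1773076*(-1/2150884)) - 5*(-2188)) = √((243190/67073 + 443269/537721) + 10940) = √(160499751627/36066560633 + 10940) = √(394728673076647/36066560633) = √14236505621102523681837551/36066560633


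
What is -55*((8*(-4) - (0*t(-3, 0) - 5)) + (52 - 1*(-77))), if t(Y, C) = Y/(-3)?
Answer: -5610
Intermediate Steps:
t(Y, C) = -Y/3 (t(Y, C) = Y*(-1/3) = -Y/3)
-55*((8*(-4) - (0*t(-3, 0) - 5)) + (52 - 1*(-77))) = -55*((8*(-4) - (0*(-1/3*(-3)) - 5)) + (52 - 1*(-77))) = -55*((-32 - (0*1 - 5)) + (52 + 77)) = -55*((-32 - (0 - 5)) + 129) = -55*((-32 - 1*(-5)) + 129) = -55*((-32 + 5) + 129) = -55*(-27 + 129) = -55*102 = -5610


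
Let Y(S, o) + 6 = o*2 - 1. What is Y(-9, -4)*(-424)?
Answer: 6360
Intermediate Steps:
Y(S, o) = -7 + 2*o (Y(S, o) = -6 + (o*2 - 1) = -6 + (2*o - 1) = -6 + (-1 + 2*o) = -7 + 2*o)
Y(-9, -4)*(-424) = (-7 + 2*(-4))*(-424) = (-7 - 8)*(-424) = -15*(-424) = 6360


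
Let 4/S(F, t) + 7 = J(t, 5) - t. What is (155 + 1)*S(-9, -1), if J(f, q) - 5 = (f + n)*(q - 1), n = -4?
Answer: -208/7 ≈ -29.714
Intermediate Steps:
J(f, q) = 5 + (-1 + q)*(-4 + f) (J(f, q) = 5 + (f - 4)*(q - 1) = 5 + (-4 + f)*(-1 + q) = 5 + (-1 + q)*(-4 + f))
S(F, t) = 4/(-18 + 3*t) (S(F, t) = 4/(-7 + ((9 - t - 4*5 + t*5) - t)) = 4/(-7 + ((9 - t - 20 + 5*t) - t)) = 4/(-7 + ((-11 + 4*t) - t)) = 4/(-7 + (-11 + 3*t)) = 4/(-18 + 3*t))
(155 + 1)*S(-9, -1) = (155 + 1)*(4/(3*(-6 - 1))) = 156*((4/3)/(-7)) = 156*((4/3)*(-⅐)) = 156*(-4/21) = -208/7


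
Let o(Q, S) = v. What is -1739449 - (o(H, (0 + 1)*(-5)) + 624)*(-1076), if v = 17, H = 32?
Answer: -1049733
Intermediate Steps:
o(Q, S) = 17
-1739449 - (o(H, (0 + 1)*(-5)) + 624)*(-1076) = -1739449 - (17 + 624)*(-1076) = -1739449 - 641*(-1076) = -1739449 - 1*(-689716) = -1739449 + 689716 = -1049733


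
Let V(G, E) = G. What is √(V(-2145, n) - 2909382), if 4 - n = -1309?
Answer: 3*I*√323503 ≈ 1706.3*I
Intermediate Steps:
n = 1313 (n = 4 - 1*(-1309) = 4 + 1309 = 1313)
√(V(-2145, n) - 2909382) = √(-2145 - 2909382) = √(-2911527) = 3*I*√323503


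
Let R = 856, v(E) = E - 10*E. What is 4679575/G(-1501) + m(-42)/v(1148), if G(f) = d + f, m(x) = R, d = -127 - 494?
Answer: -12087796333/5481126 ≈ -2205.3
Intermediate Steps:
v(E) = -9*E
d = -621
m(x) = 856
G(f) = -621 + f
4679575/G(-1501) + m(-42)/v(1148) = 4679575/(-621 - 1501) + 856/((-9*1148)) = 4679575/(-2122) + 856/(-10332) = 4679575*(-1/2122) + 856*(-1/10332) = -4679575/2122 - 214/2583 = -12087796333/5481126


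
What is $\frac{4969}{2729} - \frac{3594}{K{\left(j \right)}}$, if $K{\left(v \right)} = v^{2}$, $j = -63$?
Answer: $\frac{3304645}{3610467} \approx 0.9153$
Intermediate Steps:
$\frac{4969}{2729} - \frac{3594}{K{\left(j \right)}} = \frac{4969}{2729} - \frac{3594}{\left(-63\right)^{2}} = 4969 \cdot \frac{1}{2729} - \frac{3594}{3969} = \frac{4969}{2729} - \frac{1198}{1323} = \frac{3304645}{3610467}$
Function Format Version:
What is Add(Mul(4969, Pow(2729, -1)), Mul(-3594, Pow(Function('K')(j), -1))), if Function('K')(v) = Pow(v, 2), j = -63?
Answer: Rational(3304645, 3610467) ≈ 0.91530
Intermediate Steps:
Add(Mul(4969, Pow(2729, -1)), Mul(-3594, Pow(Function('K')(j), -1))) = Add(Mul(4969, Pow(2729, -1)), Mul(-3594, Pow(Pow(-63, 2), -1))) = Add(Mul(4969, Rational(1, 2729)), Mul(-3594, Pow(3969, -1))) = Add(Rational(4969, 2729), Mul(-3594, Rational(1, 3969))) = Add(Rational(4969, 2729), Rational(-1198, 1323)) = Rational(3304645, 3610467)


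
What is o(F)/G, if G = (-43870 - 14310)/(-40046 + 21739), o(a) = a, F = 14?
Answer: 128149/29090 ≈ 4.4053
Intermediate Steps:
G = 58180/18307 (G = -58180/(-18307) = -58180*(-1/18307) = 58180/18307 ≈ 3.1780)
o(F)/G = 14/(58180/18307) = 14*(18307/58180) = 128149/29090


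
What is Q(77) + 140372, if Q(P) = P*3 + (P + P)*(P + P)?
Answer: 164319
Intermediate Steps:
Q(P) = 3*P + 4*P² (Q(P) = 3*P + (2*P)*(2*P) = 3*P + 4*P²)
Q(77) + 140372 = 77*(3 + 4*77) + 140372 = 77*(3 + 308) + 140372 = 77*311 + 140372 = 23947 + 140372 = 164319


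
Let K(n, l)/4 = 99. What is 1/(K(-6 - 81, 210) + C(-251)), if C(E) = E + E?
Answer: -1/106 ≈ -0.0094340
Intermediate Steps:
K(n, l) = 396 (K(n, l) = 4*99 = 396)
C(E) = 2*E
1/(K(-6 - 81, 210) + C(-251)) = 1/(396 + 2*(-251)) = 1/(396 - 502) = 1/(-106) = -1/106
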